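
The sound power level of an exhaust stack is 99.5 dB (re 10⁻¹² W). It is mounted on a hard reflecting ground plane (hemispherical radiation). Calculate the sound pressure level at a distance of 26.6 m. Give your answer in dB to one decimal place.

L_p = L_w − 10·log₁₀(2π·r²) with r = 26.6 m.
2π·r² = 4446 m², 10·log₁₀ of that is 36.479 dB.
L_p = 99.5 − 36.479 = 63.02 dB.

63.0 dB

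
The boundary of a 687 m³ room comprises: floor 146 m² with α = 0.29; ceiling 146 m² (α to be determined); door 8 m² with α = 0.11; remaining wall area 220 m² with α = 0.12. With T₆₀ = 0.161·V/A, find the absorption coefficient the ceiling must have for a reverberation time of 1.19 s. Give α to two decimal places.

From T₆₀ = 0.161·V/A, the target T₆₀ = 1.19 s needs A = 0.161·687/1.19 = 92.95 m².
Absorption from the other surfaces = 146·0.29 + 8·0.11 + 220·0.12 = 69.62 m², so the ceiling must supply 23.33 m² over 146 m².
α = 23.33/146 = 0.160.

0.16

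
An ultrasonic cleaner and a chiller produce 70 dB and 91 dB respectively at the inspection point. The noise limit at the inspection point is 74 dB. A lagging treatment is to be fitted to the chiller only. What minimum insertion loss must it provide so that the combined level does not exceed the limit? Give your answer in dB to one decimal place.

19.2 dB

Fixed contribution from the other source: Σ 10^(L/10) = 10^(70/10) = 1.000e+07 (70.00 dB).
To meet 74 dB overall, the treated chiller may contribute at most 10^(74/10) − 1.000e+07 = 1.512e+07, i.e. 71.80 dB.
Required insertion loss = 91 − 71.80 = 19.20 dB.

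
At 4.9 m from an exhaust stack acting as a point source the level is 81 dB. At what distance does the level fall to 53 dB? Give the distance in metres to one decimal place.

123.1 m

The 28.0 dB drop corresponds to a distance ratio of 10^(28.0/20) for a point source.
r₂ = 4.9·10^((81−53)/20) = 4.9·10^(28.0/20) = 123.08 m.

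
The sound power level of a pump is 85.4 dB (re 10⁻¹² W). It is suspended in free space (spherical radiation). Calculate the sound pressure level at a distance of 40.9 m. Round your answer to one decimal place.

42.2 dB

The power spreads over a sphere of area 4π·r², so L_p = L_w − 10·log₁₀(4π·r²).
4π·r² = 2.102e+04 m², 10·log₁₀ of that is 43.227 dB.
L_p = 85.4 − 43.227 = 42.17 dB.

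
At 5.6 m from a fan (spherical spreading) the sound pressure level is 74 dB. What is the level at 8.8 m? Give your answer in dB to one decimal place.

Spherical spreading from a point source gives a 20·log₁₀(r₂/r₁) drop.
L₂ = 74 − 20·log₁₀(8.8/5.6) = 74 − 3.926 = 70.07 dB.

70.1 dB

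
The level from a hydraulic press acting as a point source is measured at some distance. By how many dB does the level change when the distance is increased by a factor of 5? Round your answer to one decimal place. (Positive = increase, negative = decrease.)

Point-source spreading: ΔL = −20·log₁₀(r₂/r₁).
ΔL = −20·log₁₀(5) = -13.98 dB.

-14.0 dB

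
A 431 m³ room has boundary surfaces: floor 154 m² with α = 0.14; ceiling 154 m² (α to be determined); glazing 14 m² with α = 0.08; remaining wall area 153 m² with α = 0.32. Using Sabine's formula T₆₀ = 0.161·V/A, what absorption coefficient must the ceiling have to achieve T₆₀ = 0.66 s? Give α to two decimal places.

Required total absorption A = 0.161·431/0.66 = 105.14 m².
Absorption from the other surfaces = 154·0.14 + 14·0.08 + 153·0.32 = 71.64 m², so the ceiling must supply 33.50 m² over 154 m².
α = 33.50/154 = 0.218.

0.22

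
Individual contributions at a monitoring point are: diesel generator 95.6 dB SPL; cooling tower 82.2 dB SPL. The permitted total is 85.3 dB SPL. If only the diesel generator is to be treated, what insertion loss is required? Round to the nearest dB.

The untreated sources together contribute 10^(82.2/10) = 1.660e+08, i.e. 82.20 dB SPL.
The limit corresponds to 10^(85.3/10) = 3.388e+08; subtracting the fixed part leaves 1.729e+08 for the diesel generator, i.e. 82.38 dB SPL.
So the diesel generator must be reduced from 95.6 to 82.38 dB SPL: IL = 13.22 dB.

13 dB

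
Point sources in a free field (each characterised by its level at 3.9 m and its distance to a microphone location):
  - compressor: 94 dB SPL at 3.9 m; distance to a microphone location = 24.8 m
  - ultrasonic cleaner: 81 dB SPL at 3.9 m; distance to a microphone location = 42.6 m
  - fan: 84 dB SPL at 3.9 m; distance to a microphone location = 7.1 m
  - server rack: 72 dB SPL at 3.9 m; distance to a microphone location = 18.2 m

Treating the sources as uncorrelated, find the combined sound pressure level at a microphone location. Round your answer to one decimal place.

Apply inverse-square spreading to bring every level to the receiver, then sum 10^(L/10).
compressor: 94 − 20·log₁₀(24.8/3.9) = 94 − 16.07 = 77.93 dB SPL.
ultrasonic cleaner: 81 − 20·log₁₀(42.6/3.9) = 81 − 20.77 = 60.23 dB SPL.
fan: 84 − 20·log₁₀(7.1/3.9) = 84 − 5.20 = 78.80 dB SPL.
server rack: 72 − 20·log₁₀(18.2/3.9) = 72 − 13.38 = 58.62 dB SPL.
Σ 10^(L/10) = 1.397e+08 → L_total = 10·log₁₀(1.397e+08) = 81.45 dB SPL.

81.5 dB SPL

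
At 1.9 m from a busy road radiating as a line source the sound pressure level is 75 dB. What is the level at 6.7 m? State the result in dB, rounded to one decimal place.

Line-source attenuation: ΔL = 10·log₁₀(r₂/r₁) = 10·log₁₀(6.7/1.9) = 5.473 dB.
L₂ = 75 − 10·log₁₀(6.7/1.9) = 75 − 5.473 = 69.53 dB.

69.5 dB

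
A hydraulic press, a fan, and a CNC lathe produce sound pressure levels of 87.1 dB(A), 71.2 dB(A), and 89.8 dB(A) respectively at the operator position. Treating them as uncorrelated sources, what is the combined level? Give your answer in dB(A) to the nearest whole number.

92 dB(A)

Incoherent sources combine by intensity addition: L_total = 10·log₁₀(Σ 10^(L_i/10)).
Σ 10^(L/10) = 10^(87.1/10) + 10^(71.2/10) + 10^(89.8/10) = 1.481e+09.
L_total = 10·log₁₀(1.481e+09) = 91.71 dB(A).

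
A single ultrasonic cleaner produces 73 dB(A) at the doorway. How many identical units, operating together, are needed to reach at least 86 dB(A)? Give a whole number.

20

The shortfall is 86 − 73 = 13.0 dB, and N units add 10·log₁₀ N, so need 10·log₁₀ N ≥ 13.0.
N ≥ 10^(13.0/10) = 19.953, so N = 20.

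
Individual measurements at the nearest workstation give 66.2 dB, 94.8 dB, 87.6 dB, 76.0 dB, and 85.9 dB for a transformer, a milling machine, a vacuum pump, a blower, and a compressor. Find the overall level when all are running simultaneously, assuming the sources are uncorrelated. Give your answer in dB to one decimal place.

96.1 dB

Incoherent sources combine by intensity addition: L_total = 10·log₁₀(Σ 10^(L_i/10)).
Σ 10^(L/10) = 10^(66.2/10) + 10^(94.8/10) + 10^(87.6/10) + 10^(76.0/10) + 10^(85.9/10) = 4.028e+09.
L_total = 10·log₁₀(4.028e+09) = 96.05 dB.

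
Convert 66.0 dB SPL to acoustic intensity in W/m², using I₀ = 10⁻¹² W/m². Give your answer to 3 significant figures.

3.98e-06 W/m²

L = 10·log₁₀(I/I₀) ⇒ I = I₀·10^(L/10) = 10⁻¹² × 10^6.60.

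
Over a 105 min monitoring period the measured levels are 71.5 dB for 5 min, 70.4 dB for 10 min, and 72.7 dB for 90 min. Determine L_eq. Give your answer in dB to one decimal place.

72.5 dB

Weight each interval's intensity by its duration and average over T = 105 min:
Σ tᵢ·10^(Lᵢ/10) = 5·10^(71.5/10) + 10·10^(70.4/10) + 90·10^(72.7/10) = 1.856e+09.
L_eq = 10·log₁₀(1.856e+09/105) = 72.47 dB.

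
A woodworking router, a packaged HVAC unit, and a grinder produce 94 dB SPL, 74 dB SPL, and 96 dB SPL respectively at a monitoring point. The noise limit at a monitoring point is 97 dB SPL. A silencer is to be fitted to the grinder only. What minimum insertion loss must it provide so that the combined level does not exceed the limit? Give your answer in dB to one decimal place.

The untreated sources together contribute 10^(94/10) + 10^(74/10) = 2.537e+09, i.e. 94.04 dB SPL.
To meet 97 dB SPL overall, the treated grinder may contribute at most 10^(97/10) − 2.537e+09 = 2.475e+09, i.e. 93.94 dB SPL.
So the grinder must be reduced from 96 to 93.94 dB SPL: IL = 2.06 dB.

2.1 dB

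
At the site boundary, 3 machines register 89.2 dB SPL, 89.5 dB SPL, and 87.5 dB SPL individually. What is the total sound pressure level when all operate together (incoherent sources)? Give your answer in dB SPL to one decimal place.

93.6 dB SPL

For uncorrelated sources the intensities add, so convert each level to linear form, sum, and take 10·log₁₀ of the total.
Σ 10^(L/10) = 10^(89.2/10) + 10^(89.5/10) + 10^(87.5/10) = 2.285e+09.
L_total = 10·log₁₀(2.285e+09) = 93.59 dB SPL.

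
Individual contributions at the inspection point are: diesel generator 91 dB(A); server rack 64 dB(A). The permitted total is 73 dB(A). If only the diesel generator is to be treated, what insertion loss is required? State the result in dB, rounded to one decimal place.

18.6 dB

Fixed contribution from the other source: Σ 10^(L/10) = 10^(64/10) = 2.512e+06 (64.00 dB(A)).
To meet 73 dB(A) overall, the treated diesel generator may contribute at most 10^(73/10) − 2.512e+06 = 1.744e+07, i.e. 72.42 dB(A).
So the diesel generator must be reduced from 91 to 72.42 dB(A): IL = 18.58 dB.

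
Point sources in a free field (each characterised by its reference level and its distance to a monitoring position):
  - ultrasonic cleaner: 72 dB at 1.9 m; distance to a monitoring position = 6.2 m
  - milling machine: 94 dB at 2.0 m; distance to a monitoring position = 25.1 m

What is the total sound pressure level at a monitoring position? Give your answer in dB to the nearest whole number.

Apply inverse-square spreading to bring every level to the receiver, then sum 10^(L/10).
ultrasonic cleaner: 72 − 20·log₁₀(6.2/1.9) = 72 − 10.27 = 61.73 dB.
milling machine: 94 − 20·log₁₀(25.1/2.0) = 94 − 21.97 = 72.03 dB.
Σ 10^(L/10) = 1.744e+07 → L_total = 10·log₁₀(1.744e+07) = 72.41 dB.

72 dB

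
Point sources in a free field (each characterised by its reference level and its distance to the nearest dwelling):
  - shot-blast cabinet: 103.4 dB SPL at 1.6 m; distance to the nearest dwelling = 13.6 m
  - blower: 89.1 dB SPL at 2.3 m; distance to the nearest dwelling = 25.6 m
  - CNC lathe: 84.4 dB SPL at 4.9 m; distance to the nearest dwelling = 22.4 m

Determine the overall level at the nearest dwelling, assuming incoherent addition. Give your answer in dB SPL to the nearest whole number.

85 dB SPL

First find each source's level at the receiver (point-source: −20·log₁₀(r/r_ref)), then combine on an intensity basis.
shot-blast cabinet: 103.4 − 20·log₁₀(13.6/1.6) = 103.4 − 18.59 = 84.81 dB SPL.
blower: 89.1 − 20·log₁₀(25.6/2.3) = 89.1 − 20.93 = 68.17 dB SPL.
CNC lathe: 84.4 − 20·log₁₀(22.4/4.9) = 84.4 − 13.20 = 71.20 dB SPL.
Σ 10^(L/10) = 3.225e+08 → L_total = 10·log₁₀(3.225e+08) = 85.09 dB SPL.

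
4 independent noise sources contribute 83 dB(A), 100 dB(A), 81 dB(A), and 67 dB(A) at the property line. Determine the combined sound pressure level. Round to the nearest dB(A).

100 dB(A)

Incoherent sources combine by intensity addition: L_total = 10·log₁₀(Σ 10^(L_i/10)).
Σ 10^(L/10) = 10^(83/10) + 10^(100/10) + 10^(81/10) + 10^(67/10) = 1.033e+10.
L_total = 10·log₁₀(1.033e+10) = 100.14 dB(A).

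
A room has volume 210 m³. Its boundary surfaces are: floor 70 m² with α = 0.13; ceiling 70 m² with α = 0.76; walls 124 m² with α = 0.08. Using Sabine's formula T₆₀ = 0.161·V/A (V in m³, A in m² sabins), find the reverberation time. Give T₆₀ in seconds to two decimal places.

0.47 s

Total absorption A = 70·0.13 + 70·0.76 + 124·0.08 = 72.22 m² sabins.
T₆₀ = 0.161 × 210 / 72.22 = 0.468 s.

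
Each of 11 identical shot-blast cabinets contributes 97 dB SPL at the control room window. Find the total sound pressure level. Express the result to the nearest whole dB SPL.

L_total = L₁ + 10·log₁₀ N for N identical incoherent sources.
L_total = 97 + 10·log₁₀(11) = 97 + 10.414 = 107.41 dB SPL.

107 dB SPL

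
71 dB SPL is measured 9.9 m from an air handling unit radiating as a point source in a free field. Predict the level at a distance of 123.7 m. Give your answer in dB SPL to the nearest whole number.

For a point source, L₂ = L₁ − 20·log₁₀(r₂/r₁).
L₂ = 71 − 20·log₁₀(123.7/9.9) = 71 − 21.935 = 49.07 dB SPL.

49 dB SPL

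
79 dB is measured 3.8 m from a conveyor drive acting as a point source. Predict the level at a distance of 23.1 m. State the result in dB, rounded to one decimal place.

Spherical spreading from a point source gives a 20·log₁₀(r₂/r₁) drop.
L₂ = 79 − 20·log₁₀(23.1/3.8) = 79 − 15.677 = 63.32 dB.

63.3 dB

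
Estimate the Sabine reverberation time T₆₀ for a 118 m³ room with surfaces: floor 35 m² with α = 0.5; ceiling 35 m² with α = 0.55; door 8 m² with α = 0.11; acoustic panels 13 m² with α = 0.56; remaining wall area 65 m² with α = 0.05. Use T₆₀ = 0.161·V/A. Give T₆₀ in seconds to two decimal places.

Summing Sᵢαᵢ: 35·0.5 + 35·0.55 + 8·0.11 + 13·0.56 + 65·0.05 = 48.16 m².
T₆₀ = 0.161 × 118 / 48.16 = 0.394 s.

0.39 s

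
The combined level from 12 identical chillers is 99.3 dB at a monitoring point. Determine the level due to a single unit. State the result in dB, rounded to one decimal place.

For N identical incoherent sources L_total = L₁ + 10·log₁₀ N, so L₁ = 99.3 − 10·log₁₀(12) = 99.3 − 10.792.

88.5 dB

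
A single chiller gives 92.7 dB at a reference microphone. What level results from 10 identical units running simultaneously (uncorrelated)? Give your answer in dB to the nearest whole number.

L_total = L₁ + 10·log₁₀ N for N identical incoherent sources.
L_total = 92.7 + 10·log₁₀(10) = 92.7 + 10.000 = 102.70 dB.

103 dB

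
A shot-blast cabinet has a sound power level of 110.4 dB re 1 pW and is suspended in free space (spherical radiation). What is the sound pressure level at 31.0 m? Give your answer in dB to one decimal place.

L_p = L_w − 10·log₁₀(4π·r²) with r = 31.0 m.
4π·r² = 1.208e+04 m², 10·log₁₀ of that is 40.819 dB.
L_p = 110.4 − 40.819 = 69.58 dB.

69.6 dB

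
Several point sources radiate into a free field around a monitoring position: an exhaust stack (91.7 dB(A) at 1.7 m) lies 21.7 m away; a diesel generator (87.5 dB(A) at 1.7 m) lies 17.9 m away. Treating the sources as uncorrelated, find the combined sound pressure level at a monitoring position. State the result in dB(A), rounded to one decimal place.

Apply inverse-square spreading to bring every level to the receiver, then sum 10^(L/10).
exhaust stack: 91.7 − 20·log₁₀(21.7/1.7) = 91.7 − 22.12 = 69.58 dB(A).
diesel generator: 87.5 − 20·log₁₀(17.9/1.7) = 87.5 − 20.45 = 67.05 dB(A).
Σ 10^(L/10) = 1.415e+07 → L_total = 10·log₁₀(1.415e+07) = 71.51 dB(A).

71.5 dB(A)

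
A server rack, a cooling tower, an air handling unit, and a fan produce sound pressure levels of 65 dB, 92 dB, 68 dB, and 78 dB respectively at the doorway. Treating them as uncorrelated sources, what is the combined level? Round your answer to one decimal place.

92.2 dB

For uncorrelated sources the intensities add, so convert each level to linear form, sum, and take 10·log₁₀ of the total.
Σ 10^(L/10) = 10^(65/10) + 10^(92/10) + 10^(68/10) + 10^(78/10) = 1.657e+09.
L_total = 10·log₁₀(1.657e+09) = 92.19 dB.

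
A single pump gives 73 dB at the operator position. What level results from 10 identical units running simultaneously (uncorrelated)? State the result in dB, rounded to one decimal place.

N identical incoherent sources raise the level by 10·log₁₀ N.
L_total = 73 + 10·log₁₀(10) = 73 + 10.000 = 83.00 dB.

83.0 dB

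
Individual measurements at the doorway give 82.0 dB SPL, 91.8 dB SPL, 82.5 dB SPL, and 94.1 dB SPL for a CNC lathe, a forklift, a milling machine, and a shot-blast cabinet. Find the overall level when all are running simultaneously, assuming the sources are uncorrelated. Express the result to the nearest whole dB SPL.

96 dB SPL

Incoherent sources combine by intensity addition: L_total = 10·log₁₀(Σ 10^(L_i/10)).
Σ 10^(L/10) = 10^(82.0/10) + 10^(91.8/10) + 10^(82.5/10) + 10^(94.1/10) = 4.420e+09.
L_total = 10·log₁₀(4.420e+09) = 96.45 dB SPL.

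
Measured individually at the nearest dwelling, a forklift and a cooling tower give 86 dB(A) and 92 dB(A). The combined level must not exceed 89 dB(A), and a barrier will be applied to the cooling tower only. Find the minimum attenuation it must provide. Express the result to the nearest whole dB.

6 dB

The untreated sources together contribute 10^(86/10) = 3.981e+08, i.e. 86.00 dB(A).
The limit corresponds to 10^(89/10) = 7.943e+08; subtracting the fixed part leaves 3.962e+08 for the cooling tower, i.e. 85.98 dB(A).
Required insertion loss = 92 − 85.98 = 6.02 dB.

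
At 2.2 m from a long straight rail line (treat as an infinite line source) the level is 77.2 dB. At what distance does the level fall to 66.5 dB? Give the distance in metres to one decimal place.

Line-source spreading drops the level by 10·log₁₀(r₂/r₁); inverting, r₂/r₁ = 10^(ΔL/10).
r₂ = 2.2·10^((77.2−66.5)/10) = 2.2·10^(10.7/10) = 25.85 m.

25.8 m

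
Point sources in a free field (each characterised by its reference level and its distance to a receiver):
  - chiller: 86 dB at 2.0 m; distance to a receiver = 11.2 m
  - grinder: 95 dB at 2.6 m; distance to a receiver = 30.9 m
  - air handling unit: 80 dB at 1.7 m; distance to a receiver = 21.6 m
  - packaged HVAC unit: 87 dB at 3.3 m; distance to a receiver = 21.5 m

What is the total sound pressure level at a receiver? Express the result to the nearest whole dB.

Propagate each source to the receiver with L = L_ref − 20·log₁₀(r/r_ref), then add intensities.
chiller: 86 − 20·log₁₀(11.2/2.0) = 86 − 14.96 = 71.04 dB.
grinder: 95 − 20·log₁₀(30.9/2.6) = 95 − 21.50 = 73.50 dB.
air handling unit: 80 − 20·log₁₀(21.6/1.7) = 80 − 22.08 = 57.92 dB.
packaged HVAC unit: 87 − 20·log₁₀(21.5/3.3) = 87 − 16.28 = 70.72 dB.
Σ 10^(L/10) = 4.751e+07 → L_total = 10·log₁₀(4.751e+07) = 76.77 dB.

77 dB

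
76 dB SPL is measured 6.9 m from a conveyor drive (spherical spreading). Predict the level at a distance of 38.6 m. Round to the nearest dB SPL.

Spherical spreading from a point source gives a 20·log₁₀(r₂/r₁) drop.
L₂ = 76 − 20·log₁₀(38.6/6.9) = 76 − 14.955 = 61.05 dB SPL.

61 dB SPL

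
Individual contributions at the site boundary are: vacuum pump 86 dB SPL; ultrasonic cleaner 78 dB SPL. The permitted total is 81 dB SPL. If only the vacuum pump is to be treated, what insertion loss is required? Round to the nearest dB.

8 dB

The untreated sources together contribute 10^(78/10) = 6.310e+07, i.e. 78.00 dB SPL.
The limit corresponds to 10^(81/10) = 1.259e+08; subtracting the fixed part leaves 6.280e+07 for the vacuum pump, i.e. 77.98 dB SPL.
Required insertion loss = 86 − 77.98 = 8.02 dB.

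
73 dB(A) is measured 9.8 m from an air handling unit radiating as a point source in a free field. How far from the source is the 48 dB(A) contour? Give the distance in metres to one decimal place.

174.3 m

Point-source spreading drops the level by 20·log₁₀(r₂/r₁); inverting, r₂/r₁ = 10^(ΔL/20).
r₂ = 9.8·10^((73−48)/20) = 9.8·10^(25.0/20) = 174.27 m.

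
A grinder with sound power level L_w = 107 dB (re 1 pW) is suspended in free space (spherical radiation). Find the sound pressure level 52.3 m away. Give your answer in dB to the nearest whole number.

The power spreads over a sphere of area 4π·r², so L_p = L_w − 10·log₁₀(4π·r²).
4π·r² = 3.437e+04 m², 10·log₁₀ of that is 45.362 dB.
L_p = 107 − 45.362 = 61.64 dB.

62 dB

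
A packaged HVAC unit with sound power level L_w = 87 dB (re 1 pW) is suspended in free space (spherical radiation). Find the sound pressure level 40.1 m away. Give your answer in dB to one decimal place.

43.9 dB

Free-field spherical radiation: L_p = L_w − 10·log₁₀(4π·r²), r = 40.1 m.
4π·r² = 2.021e+04 m², 10·log₁₀ of that is 43.055 dB.
L_p = 87 − 43.055 = 43.95 dB.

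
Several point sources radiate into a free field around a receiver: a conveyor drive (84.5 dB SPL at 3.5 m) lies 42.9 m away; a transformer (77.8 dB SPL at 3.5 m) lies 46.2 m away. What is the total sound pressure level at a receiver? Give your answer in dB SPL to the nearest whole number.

63 dB SPL

Propagate each source to the receiver with L = L_ref − 20·log₁₀(r/r_ref), then add intensities.
conveyor drive: 84.5 − 20·log₁₀(42.9/3.5) = 84.5 − 21.77 = 62.73 dB SPL.
transformer: 77.8 − 20·log₁₀(46.2/3.5) = 77.8 − 22.41 = 55.39 dB SPL.
Σ 10^(L/10) = 2.222e+06 → L_total = 10·log₁₀(2.222e+06) = 63.47 dB SPL.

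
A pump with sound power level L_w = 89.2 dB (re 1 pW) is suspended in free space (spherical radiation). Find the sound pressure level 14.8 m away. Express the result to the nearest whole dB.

55 dB

Free-field spherical radiation: L_p = L_w − 10·log₁₀(4π·r²), r = 14.8 m.
4π·r² = 2753 m², 10·log₁₀ of that is 34.397 dB.
L_p = 89.2 − 34.397 = 54.80 dB.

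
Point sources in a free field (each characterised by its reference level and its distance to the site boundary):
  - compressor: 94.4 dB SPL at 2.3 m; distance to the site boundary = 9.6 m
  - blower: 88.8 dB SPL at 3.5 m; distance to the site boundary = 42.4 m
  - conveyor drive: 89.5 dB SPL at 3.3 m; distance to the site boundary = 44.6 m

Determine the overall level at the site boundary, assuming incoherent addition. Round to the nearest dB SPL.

Propagate each source to the receiver with L = L_ref − 20·log₁₀(r/r_ref), then add intensities.
compressor: 94.4 − 20·log₁₀(9.6/2.3) = 94.4 − 12.41 = 81.99 dB SPL.
blower: 88.8 − 20·log₁₀(42.4/3.5) = 88.8 − 21.67 = 67.13 dB SPL.
conveyor drive: 89.5 − 20·log₁₀(44.6/3.3) = 89.5 − 22.62 = 66.88 dB SPL.
Σ 10^(L/10) = 1.681e+08 → L_total = 10·log₁₀(1.681e+08) = 82.26 dB SPL.

82 dB SPL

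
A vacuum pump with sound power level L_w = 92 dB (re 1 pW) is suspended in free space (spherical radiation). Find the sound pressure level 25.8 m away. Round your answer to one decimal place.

Free-field spherical radiation: L_p = L_w − 10·log₁₀(4π·r²), r = 25.8 m.
4π·r² = 8365 m², 10·log₁₀ of that is 39.224 dB.
L_p = 92 − 39.224 = 52.78 dB.

52.8 dB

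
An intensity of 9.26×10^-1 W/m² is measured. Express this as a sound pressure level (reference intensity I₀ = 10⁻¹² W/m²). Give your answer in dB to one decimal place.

Dividing by I₀ shifts the exponent by 12: I/I₀ = 9.26×10^11.
L = 10·(0.9666 + 11) = 119.67 dB.

119.7 dB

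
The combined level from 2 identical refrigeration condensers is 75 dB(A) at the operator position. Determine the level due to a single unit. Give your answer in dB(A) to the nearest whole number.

2 equal contributions raise the level by 10·log₁₀ 2 = 3.010 dB, so each unit alone gives 75 − 3.010.

72 dB(A)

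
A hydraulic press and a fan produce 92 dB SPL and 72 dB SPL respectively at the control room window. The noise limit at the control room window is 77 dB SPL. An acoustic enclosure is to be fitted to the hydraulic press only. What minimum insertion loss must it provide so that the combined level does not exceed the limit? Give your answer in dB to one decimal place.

The untreated sources together contribute 10^(72/10) = 1.585e+07, i.e. 72.00 dB SPL.
To meet 77 dB SPL overall, the treated hydraulic press may contribute at most 10^(77/10) − 1.585e+07 = 3.427e+07, i.e. 75.35 dB SPL.
So the hydraulic press must be reduced from 92 to 75.35 dB SPL: IL = 16.65 dB.

16.7 dB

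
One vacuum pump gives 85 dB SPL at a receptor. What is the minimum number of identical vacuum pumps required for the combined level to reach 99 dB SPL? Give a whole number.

N identical sources give L₁ + 10·log₁₀ N, so require 10·log₁₀ N ≥ 99 − 85 = 14.0 dB.
N ≥ 10^(14.0/10) = 25.119, so N = 26.

26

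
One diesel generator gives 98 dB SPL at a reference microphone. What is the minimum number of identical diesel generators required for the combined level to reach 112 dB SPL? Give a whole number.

26

Need L₁ + 10·log₁₀ N ≥ 112, i.e. log₁₀ N ≥ 1.40.
N ≥ 10^(14.0/10) = 25.119, so N = 26.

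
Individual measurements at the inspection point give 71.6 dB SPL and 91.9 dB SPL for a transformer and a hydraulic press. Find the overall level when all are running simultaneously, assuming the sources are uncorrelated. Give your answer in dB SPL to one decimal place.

91.9 dB SPL

For uncorrelated sources the intensities add, so convert each level to linear form, sum, and take 10·log₁₀ of the total.
Σ 10^(L/10) = 10^(71.6/10) + 10^(91.9/10) = 1.563e+09.
L_total = 10·log₁₀(1.563e+09) = 91.94 dB SPL.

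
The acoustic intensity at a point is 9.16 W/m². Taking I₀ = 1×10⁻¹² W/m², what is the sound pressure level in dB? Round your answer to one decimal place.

129.6 dB

I/I₀ = 9.16/10⁻¹² = 9.16×10^12, and L = 10·log₁₀(I/I₀).
L = 10·(0.9619 + 12) = 129.62 dB.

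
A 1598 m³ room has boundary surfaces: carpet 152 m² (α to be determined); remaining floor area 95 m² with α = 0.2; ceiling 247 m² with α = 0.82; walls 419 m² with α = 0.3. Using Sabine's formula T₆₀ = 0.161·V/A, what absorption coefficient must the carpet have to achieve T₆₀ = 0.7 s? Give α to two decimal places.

0.13

A = 0.161·V/T₆₀ = 0.161·1598/0.7 = 367.54 m² sabins.
Absorption from the other surfaces = 95·0.2 + 247·0.82 + 419·0.3 = 347.24 m², so the carpet must supply 20.30 m² over 152 m².
α = 20.30/152 = 0.134.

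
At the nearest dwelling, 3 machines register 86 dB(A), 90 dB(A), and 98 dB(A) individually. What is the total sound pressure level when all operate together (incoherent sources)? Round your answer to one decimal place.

98.9 dB(A)

Incoherent sources combine by intensity addition: L_total = 10·log₁₀(Σ 10^(L_i/10)).
Σ 10^(L/10) = 10^(86/10) + 10^(90/10) + 10^(98/10) = 7.708e+09.
L_total = 10·log₁₀(7.708e+09) = 98.87 dB(A).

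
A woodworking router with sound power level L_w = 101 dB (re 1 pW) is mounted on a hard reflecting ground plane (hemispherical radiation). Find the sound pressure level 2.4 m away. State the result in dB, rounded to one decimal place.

Free-field hemispherical radiation: L_p = L_w − 10·log₁₀(2π·r²), r = 2.4 m.
2π·r² = 36.19 m², 10·log₁₀ of that is 15.586 dB.
L_p = 101 − 15.586 = 85.41 dB.

85.4 dB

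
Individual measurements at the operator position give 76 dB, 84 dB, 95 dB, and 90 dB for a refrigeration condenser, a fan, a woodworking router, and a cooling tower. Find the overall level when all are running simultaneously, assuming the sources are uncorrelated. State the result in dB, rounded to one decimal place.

96.5 dB

Incoherent sources combine by intensity addition: L_total = 10·log₁₀(Σ 10^(L_i/10)).
Σ 10^(L/10) = 10^(76/10) + 10^(84/10) + 10^(95/10) + 10^(90/10) = 4.453e+09.
L_total = 10·log₁₀(4.453e+09) = 96.49 dB.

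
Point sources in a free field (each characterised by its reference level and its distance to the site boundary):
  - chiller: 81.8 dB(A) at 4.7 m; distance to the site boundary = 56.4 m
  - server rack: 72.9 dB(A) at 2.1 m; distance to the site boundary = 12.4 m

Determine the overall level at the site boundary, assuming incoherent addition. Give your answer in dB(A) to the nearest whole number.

62 dB(A)

Propagate each source to the receiver with L = L_ref − 20·log₁₀(r/r_ref), then add intensities.
chiller: 81.8 − 20·log₁₀(56.4/4.7) = 81.8 − 21.58 = 60.22 dB(A).
server rack: 72.9 − 20·log₁₀(12.4/2.1) = 72.9 − 15.42 = 57.48 dB(A).
Σ 10^(L/10) = 1.610e+06 → L_total = 10·log₁₀(1.610e+06) = 62.07 dB(A).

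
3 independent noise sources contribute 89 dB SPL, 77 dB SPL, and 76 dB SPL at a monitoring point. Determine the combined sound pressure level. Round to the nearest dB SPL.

For uncorrelated sources the intensities add, so convert each level to linear form, sum, and take 10·log₁₀ of the total.
Σ 10^(L/10) = 10^(89/10) + 10^(77/10) + 10^(76/10) = 8.843e+08.
L_total = 10·log₁₀(8.843e+08) = 89.47 dB SPL.

89 dB SPL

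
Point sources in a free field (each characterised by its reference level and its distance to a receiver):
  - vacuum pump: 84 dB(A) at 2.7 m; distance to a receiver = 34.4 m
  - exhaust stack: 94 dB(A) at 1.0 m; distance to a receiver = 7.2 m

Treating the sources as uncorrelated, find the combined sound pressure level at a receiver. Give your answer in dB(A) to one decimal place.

77.0 dB(A)

Apply inverse-square spreading to bring every level to the receiver, then sum 10^(L/10).
vacuum pump: 84 − 20·log₁₀(34.4/2.7) = 84 − 22.10 = 61.90 dB(A).
exhaust stack: 94 − 20·log₁₀(7.2/1.0) = 94 − 17.15 = 76.85 dB(A).
Σ 10^(L/10) = 5.000e+07 → L_total = 10·log₁₀(5.000e+07) = 76.99 dB(A).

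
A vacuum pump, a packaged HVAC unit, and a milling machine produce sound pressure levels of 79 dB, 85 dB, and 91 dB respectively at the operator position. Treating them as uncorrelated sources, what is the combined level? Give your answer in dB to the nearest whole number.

92 dB

Incoherent sources combine by intensity addition: L_total = 10·log₁₀(Σ 10^(L_i/10)).
Σ 10^(L/10) = 10^(79/10) + 10^(85/10) + 10^(91/10) = 1.655e+09.
L_total = 10·log₁₀(1.655e+09) = 92.19 dB.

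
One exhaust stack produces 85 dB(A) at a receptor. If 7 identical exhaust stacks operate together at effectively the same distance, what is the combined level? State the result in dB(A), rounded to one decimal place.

93.5 dB(A)

L_total = L₁ + 10·log₁₀ N for N identical incoherent sources.
L_total = 85 + 10·log₁₀(7) = 85 + 8.451 = 93.45 dB(A).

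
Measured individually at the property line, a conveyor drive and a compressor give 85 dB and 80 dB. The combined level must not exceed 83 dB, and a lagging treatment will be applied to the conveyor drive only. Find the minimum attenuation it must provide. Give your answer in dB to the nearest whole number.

5 dB

Fixed contribution from the other source: Σ 10^(L/10) = 10^(80/10) = 1.000e+08 (80.00 dB).
To meet 83 dB overall, the treated conveyor drive may contribute at most 10^(83/10) − 1.000e+08 = 9.953e+07, i.e. 79.98 dB.
So the conveyor drive must be reduced from 85 to 79.98 dB: IL = 5.02 dB.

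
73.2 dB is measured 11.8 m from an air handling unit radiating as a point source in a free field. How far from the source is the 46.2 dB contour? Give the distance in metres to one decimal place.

264.2 m

For a point source L₁ − L₂ = 20·log₁₀(r₂/r₁), so r₂ = r₁·10^((L₁−L₂)/20).
r₂ = 11.8·10^((73.2−46.2)/20) = 11.8·10^(27.0/20) = 264.17 m.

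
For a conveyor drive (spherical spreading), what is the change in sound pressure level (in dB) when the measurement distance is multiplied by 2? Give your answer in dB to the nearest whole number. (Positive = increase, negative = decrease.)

With spherical spreading the level changes by −20·log₁₀(r₂/r₁).
ΔL = −20·log₁₀(2) = -6.02 dB.

-6 dB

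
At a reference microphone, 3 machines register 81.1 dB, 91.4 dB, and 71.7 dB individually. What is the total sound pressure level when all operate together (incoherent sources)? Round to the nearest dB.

92 dB

For uncorrelated sources the intensities add, so convert each level to linear form, sum, and take 10·log₁₀ of the total.
Σ 10^(L/10) = 10^(81.1/10) + 10^(91.4/10) + 10^(71.7/10) = 1.524e+09.
L_total = 10·log₁₀(1.524e+09) = 91.83 dB.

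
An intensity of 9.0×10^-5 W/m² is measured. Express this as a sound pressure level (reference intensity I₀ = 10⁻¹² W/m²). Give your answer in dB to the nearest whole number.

I/I₀ = 9.0×10^-5/10⁻¹² = 9.0×10^7, and L = 10·log₁₀(I/I₀).
L = 10·(0.9542 + 7) = 79.54 dB.

80 dB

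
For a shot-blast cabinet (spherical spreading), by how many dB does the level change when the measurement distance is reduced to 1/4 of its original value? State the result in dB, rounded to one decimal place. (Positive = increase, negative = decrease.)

A point source loses 6 dB per doubling of distance; generally ΔL = −20·log₁₀(r₂/r₁).
ΔL = −20·log₁₀(0.25) = +12.04 dB.

+12.0 dB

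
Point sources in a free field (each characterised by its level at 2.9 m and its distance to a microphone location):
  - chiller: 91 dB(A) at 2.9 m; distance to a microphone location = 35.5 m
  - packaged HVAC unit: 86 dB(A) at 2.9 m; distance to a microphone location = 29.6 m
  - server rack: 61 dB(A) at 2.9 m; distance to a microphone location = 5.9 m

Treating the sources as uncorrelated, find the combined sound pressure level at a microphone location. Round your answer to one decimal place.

71.0 dB(A)

Propagate each source to the receiver with L = L_ref − 20·log₁₀(r/r_ref), then add intensities.
chiller: 91 − 20·log₁₀(35.5/2.9) = 91 − 21.76 = 69.24 dB(A).
packaged HVAC unit: 86 − 20·log₁₀(29.6/2.9) = 86 − 20.18 = 65.82 dB(A).
server rack: 61 − 20·log₁₀(5.9/2.9) = 61 − 6.17 = 54.83 dB(A).
Σ 10^(L/10) = 1.253e+07 → L_total = 10·log₁₀(1.253e+07) = 70.98 dB(A).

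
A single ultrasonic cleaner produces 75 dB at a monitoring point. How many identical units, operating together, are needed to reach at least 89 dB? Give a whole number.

26

Need L₁ + 10·log₁₀ N ≥ 89, i.e. log₁₀ N ≥ 1.40.
N ≥ 10^(14.0/10) = 25.119, so N = 26.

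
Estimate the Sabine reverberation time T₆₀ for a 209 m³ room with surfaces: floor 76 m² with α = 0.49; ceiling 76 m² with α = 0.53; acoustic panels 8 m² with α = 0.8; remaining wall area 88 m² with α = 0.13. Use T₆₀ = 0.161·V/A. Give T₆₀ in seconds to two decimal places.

0.35 s

Summing Sᵢαᵢ: 76·0.49 + 76·0.53 + 8·0.8 + 88·0.13 = 95.36 m².
T₆₀ = 0.161·V/A = 0.161·209/95.36 = 0.353 s.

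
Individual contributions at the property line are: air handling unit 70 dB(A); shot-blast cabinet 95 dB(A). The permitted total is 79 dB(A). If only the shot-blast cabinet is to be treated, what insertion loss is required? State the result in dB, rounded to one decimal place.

16.6 dB

Fixed contribution from the other source: Σ 10^(L/10) = 10^(70/10) = 1.000e+07 (70.00 dB(A)).
The limit corresponds to 10^(79/10) = 7.943e+07; subtracting the fixed part leaves 6.943e+07 for the shot-blast cabinet, i.e. 78.42 dB(A).
Required insertion loss = 95 − 78.42 = 16.58 dB.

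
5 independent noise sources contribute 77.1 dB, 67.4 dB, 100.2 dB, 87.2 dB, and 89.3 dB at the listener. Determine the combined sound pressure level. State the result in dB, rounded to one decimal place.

100.8 dB

For uncorrelated sources the intensities add, so convert each level to linear form, sum, and take 10·log₁₀ of the total.
Σ 10^(L/10) = 10^(77.1/10) + 10^(67.4/10) + 10^(100.2/10) + 10^(87.2/10) + 10^(89.3/10) = 1.190e+10.
L_total = 10·log₁₀(1.190e+10) = 100.76 dB.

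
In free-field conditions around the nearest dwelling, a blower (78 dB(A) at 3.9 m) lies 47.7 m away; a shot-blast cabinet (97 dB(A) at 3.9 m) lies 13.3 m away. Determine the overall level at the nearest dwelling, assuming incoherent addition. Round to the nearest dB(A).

Propagate each source to the receiver with L = L_ref − 20·log₁₀(r/r_ref), then add intensities.
blower: 78 − 20·log₁₀(47.7/3.9) = 78 − 21.75 = 56.25 dB(A).
shot-blast cabinet: 97 − 20·log₁₀(13.3/3.9) = 97 − 10.66 = 86.34 dB(A).
Σ 10^(L/10) = 4.314e+08 → L_total = 10·log₁₀(4.314e+08) = 86.35 dB(A).

86 dB(A)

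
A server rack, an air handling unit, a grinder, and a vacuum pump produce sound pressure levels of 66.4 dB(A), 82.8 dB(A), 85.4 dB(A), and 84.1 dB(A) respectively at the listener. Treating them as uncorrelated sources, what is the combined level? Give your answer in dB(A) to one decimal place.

89.0 dB(A)

For uncorrelated sources the intensities add, so convert each level to linear form, sum, and take 10·log₁₀ of the total.
Σ 10^(L/10) = 10^(66.4/10) + 10^(82.8/10) + 10^(85.4/10) + 10^(84.1/10) = 7.987e+08.
L_total = 10·log₁₀(7.987e+08) = 89.02 dB(A).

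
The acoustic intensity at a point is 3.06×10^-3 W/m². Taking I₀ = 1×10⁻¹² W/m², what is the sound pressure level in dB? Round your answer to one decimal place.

I/I₀ = 3.06×10^-3/10⁻¹² = 3.06×10^9, and L = 10·log₁₀(I/I₀).
L = 10·(0.4857 + 9) = 94.86 dB.

94.9 dB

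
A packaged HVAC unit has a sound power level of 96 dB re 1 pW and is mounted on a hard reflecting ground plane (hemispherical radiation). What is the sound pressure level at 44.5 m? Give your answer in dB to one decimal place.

Free-field hemispherical radiation: L_p = L_w − 10·log₁₀(2π·r²), r = 44.5 m.
2π·r² = 1.244e+04 m², 10·log₁₀ of that is 40.949 dB.
L_p = 96 − 40.949 = 55.05 dB.

55.1 dB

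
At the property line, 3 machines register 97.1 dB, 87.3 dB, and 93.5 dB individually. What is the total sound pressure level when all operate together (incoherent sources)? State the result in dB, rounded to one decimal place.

For uncorrelated sources the intensities add, so convert each level to linear form, sum, and take 10·log₁₀ of the total.
Σ 10^(L/10) = 10^(97.1/10) + 10^(87.3/10) + 10^(93.5/10) = 7.904e+09.
L_total = 10·log₁₀(7.904e+09) = 98.98 dB.

99.0 dB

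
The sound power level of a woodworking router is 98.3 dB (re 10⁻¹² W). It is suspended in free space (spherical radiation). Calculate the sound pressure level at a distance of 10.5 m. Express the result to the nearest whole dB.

67 dB

Free-field spherical radiation: L_p = L_w − 10·log₁₀(4π·r²), r = 10.5 m.
4π·r² = 1385 m², 10·log₁₀ of that is 31.416 dB.
L_p = 98.3 − 31.416 = 66.88 dB.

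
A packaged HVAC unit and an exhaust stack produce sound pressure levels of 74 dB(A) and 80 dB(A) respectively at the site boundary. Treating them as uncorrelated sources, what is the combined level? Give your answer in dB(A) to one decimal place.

For uncorrelated sources the intensities add, so convert each level to linear form, sum, and take 10·log₁₀ of the total.
Σ 10^(L/10) = 10^(74/10) + 10^(80/10) = 1.251e+08.
L_total = 10·log₁₀(1.251e+08) = 80.97 dB(A).

81.0 dB(A)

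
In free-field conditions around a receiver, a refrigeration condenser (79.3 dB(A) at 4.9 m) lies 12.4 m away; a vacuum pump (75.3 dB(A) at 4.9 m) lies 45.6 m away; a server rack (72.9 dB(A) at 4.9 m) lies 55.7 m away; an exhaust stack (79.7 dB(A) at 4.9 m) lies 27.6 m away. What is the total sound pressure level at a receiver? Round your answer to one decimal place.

72.2 dB(A)

Propagate each source to the receiver with L = L_ref − 20·log₁₀(r/r_ref), then add intensities.
refrigeration condenser: 79.3 − 20·log₁₀(12.4/4.9) = 79.3 − 8.06 = 71.24 dB(A).
vacuum pump: 75.3 − 20·log₁₀(45.6/4.9) = 75.3 − 19.38 = 55.92 dB(A).
server rack: 72.9 − 20·log₁₀(55.7/4.9) = 72.9 − 21.11 = 51.79 dB(A).
exhaust stack: 79.7 − 20·log₁₀(27.6/4.9) = 79.7 − 15.01 = 64.69 dB(A).
Σ 10^(L/10) = 1.677e+07 → L_total = 10·log₁₀(1.677e+07) = 72.25 dB(A).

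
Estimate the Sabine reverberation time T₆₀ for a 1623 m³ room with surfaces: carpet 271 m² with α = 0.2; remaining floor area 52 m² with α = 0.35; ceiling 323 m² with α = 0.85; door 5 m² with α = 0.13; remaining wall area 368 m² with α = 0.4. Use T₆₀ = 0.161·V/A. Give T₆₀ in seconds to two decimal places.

0.53 s

Total absorption A = 271·0.2 + 52·0.35 + 323·0.85 + 5·0.13 + 368·0.4 = 494.80 m² sabins.
T₆₀ = 0.161·V/A = 0.161·1623/494.80 = 0.528 s.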